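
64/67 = 64/67 = 0.96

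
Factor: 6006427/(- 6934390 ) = -2^(  -  1)*5^(  -  1)*7^1*23^1 * 31^( - 1 )*22369^( - 1 )*37307^1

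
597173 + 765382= 1362555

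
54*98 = 5292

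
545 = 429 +116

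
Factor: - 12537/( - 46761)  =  4179/15587 =3^1 * 7^1*11^( - 1) * 13^( -1)*109^( - 1)*199^1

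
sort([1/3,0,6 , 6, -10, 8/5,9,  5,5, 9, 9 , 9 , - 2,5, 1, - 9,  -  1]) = [ - 10, - 9, - 2, - 1,0,1/3, 1,8/5, 5,5,5,6, 6, 9,  9,9,9] 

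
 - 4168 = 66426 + - 70594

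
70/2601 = 70/2601 = 0.03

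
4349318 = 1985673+2363645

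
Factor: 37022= 2^1*107^1*173^1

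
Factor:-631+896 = 5^1*53^1 = 265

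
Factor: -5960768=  - 2^6*11^1* 8467^1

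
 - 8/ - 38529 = 8/38529 = 0.00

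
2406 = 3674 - 1268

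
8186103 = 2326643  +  5859460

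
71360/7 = 10194+2/7 = 10194.29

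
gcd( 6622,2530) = 22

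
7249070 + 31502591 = 38751661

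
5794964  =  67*86492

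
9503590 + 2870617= 12374207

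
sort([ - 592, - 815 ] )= [ - 815, - 592 ]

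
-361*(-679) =245119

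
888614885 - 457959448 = 430655437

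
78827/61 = 1292 + 15/61 = 1292.25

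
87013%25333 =11014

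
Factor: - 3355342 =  - 2^1*647^1*2593^1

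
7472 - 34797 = -27325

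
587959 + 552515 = 1140474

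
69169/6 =11528 + 1/6 = 11528.17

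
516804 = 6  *86134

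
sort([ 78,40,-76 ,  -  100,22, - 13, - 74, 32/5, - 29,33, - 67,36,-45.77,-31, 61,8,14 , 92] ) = [ - 100, - 76, - 74,  -  67,-45.77, - 31,-29, - 13, 32/5, 8,14,  22,33,36,40,  61,78,92 ]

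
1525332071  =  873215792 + 652116279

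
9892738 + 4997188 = 14889926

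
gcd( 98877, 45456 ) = 3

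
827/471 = 827/471=1.76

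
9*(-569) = -5121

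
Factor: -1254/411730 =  - 3/985 = - 3^1 * 5^(  -  1 )*197^( - 1 ) 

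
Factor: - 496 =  - 2^4*31^1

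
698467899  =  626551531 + 71916368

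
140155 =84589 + 55566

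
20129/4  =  20129/4 = 5032.25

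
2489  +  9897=12386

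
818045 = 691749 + 126296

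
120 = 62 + 58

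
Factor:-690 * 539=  - 2^1*3^1*5^1*7^2 *11^1*23^1 = - 371910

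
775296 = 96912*8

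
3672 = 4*918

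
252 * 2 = 504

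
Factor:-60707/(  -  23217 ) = 3^(-1)*17^1*71^( - 1 )*109^(  -  1)*3571^1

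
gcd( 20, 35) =5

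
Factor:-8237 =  - 8237^1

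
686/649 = 1+37/649 =1.06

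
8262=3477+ 4785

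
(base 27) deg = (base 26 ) EFH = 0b10011010001111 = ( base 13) 4654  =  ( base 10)9871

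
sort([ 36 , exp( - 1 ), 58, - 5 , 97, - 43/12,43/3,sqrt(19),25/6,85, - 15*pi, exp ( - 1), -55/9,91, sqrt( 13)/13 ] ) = [ - 15*pi,- 55/9, - 5, -43/12,sqrt( 13) /13, exp( - 1 ), exp(-1),25/6  ,  sqrt( 19),43/3,  36, 58,85,91  ,  97] 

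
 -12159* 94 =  - 1142946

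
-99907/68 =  - 99907/68= - 1469.22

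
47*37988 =1785436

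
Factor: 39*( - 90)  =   - 2^1*3^3*5^1*13^1= - 3510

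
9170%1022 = 994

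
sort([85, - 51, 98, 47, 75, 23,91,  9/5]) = [ - 51,  9/5, 23,47, 75, 85,  91,98]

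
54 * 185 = 9990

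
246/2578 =123/1289 =0.10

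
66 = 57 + 9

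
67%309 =67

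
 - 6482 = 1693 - 8175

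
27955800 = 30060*930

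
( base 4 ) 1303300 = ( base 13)34AB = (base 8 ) 16360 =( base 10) 7408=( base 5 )214113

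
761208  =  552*1379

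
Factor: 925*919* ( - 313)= -5^2 * 37^1*313^1*919^1 = -266073475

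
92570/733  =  126 + 212/733 = 126.29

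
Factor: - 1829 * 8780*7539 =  - 2^2*3^1*5^1*7^1*31^1 *59^1 * 359^1* 439^1 = -  121065936180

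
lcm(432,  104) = 5616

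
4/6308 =1/1577  =  0.00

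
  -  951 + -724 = - 1675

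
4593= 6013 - 1420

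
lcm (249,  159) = 13197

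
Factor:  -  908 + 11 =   -  897= - 3^1*13^1*23^1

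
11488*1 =11488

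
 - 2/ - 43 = 2/43 = 0.05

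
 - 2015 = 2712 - 4727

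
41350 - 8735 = 32615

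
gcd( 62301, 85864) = 1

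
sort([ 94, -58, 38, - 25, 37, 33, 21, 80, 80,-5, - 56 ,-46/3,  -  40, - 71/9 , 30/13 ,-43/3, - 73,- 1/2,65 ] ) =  [-73, - 58,-56,-40,-25 ,-46/3,-43/3, - 71/9, - 5, - 1/2,  30/13, 21, 33, 37, 38, 65, 80, 80,94]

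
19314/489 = 6438/163 = 39.50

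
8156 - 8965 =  - 809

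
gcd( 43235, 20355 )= 5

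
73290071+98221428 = 171511499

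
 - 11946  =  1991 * ( -6 )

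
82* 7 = 574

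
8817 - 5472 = 3345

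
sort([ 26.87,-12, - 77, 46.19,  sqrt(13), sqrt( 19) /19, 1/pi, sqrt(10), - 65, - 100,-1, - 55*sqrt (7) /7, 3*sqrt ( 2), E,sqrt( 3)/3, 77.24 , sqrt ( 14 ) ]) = [ - 100,-77,- 65,- 55*sqrt(7) /7, - 12,-1, sqrt(19)/19,  1/pi , sqrt(3)/3,E,sqrt(10),sqrt( 13 ), sqrt( 14 ), 3*sqrt(2 ),26.87, 46.19, 77.24 ]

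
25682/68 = 377 + 23/34 = 377.68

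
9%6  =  3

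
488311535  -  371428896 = 116882639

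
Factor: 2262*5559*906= 2^2*3^3 * 13^1*17^1 *29^1 * 109^1 * 151^1=11392458948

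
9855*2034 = 20045070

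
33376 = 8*4172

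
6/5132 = 3/2566= 0.00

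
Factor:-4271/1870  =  -2^(- 1)*5^( - 1 )*11^( - 1 )*17^( - 1)*4271^1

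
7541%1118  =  833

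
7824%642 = 120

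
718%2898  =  718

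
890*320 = 284800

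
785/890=157/178 = 0.88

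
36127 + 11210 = 47337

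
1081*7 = 7567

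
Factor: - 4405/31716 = - 5/36 = -2^( - 2 )*3^( - 2 ) *5^1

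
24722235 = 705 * 35067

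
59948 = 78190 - 18242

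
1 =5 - 4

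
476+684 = 1160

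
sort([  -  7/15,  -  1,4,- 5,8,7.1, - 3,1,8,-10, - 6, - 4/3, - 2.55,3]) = [ - 10,-6, - 5,- 3,- 2.55,-4/3,- 1,  -  7/15,1,3, 4 , 7.1,8,8]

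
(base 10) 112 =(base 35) 37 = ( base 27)44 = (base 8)160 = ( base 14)80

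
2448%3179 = 2448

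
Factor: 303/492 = 2^( - 2)*41^(-1)*101^1=101/164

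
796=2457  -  1661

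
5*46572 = 232860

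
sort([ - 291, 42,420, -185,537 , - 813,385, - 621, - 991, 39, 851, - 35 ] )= [ - 991,-813, - 621 , - 291, - 185, - 35,  39,42,385, 420, 537,851 ]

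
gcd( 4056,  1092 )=156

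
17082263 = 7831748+9250515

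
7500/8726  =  3750/4363 = 0.86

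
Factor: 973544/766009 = 2^3*11^1 * 13^1*23^1 * 37^1 * 53^(- 1)* 97^(-1 )*149^(-1 )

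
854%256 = 86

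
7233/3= 2411 = 2411.00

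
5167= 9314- 4147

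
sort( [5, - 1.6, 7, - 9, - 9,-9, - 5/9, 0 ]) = [ - 9 ,-9, - 9, - 1.6,-5/9, 0, 5,7 ]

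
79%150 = 79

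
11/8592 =11/8592 = 0.00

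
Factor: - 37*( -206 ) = 7622 =2^1 * 37^1*103^1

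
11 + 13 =24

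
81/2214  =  3/82 =0.04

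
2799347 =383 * 7309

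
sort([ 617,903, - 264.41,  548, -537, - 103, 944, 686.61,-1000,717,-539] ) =[-1000, - 539, - 537 , - 264.41, - 103, 548, 617, 686.61 , 717, 903,  944] 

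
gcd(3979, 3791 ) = 1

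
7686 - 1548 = 6138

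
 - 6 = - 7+1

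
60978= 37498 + 23480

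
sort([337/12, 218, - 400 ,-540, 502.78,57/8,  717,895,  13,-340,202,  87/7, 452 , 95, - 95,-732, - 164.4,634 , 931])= [ - 732 , - 540, - 400 , - 340, - 164.4,  -  95, 57/8, 87/7, 13 , 337/12,95,202, 218,452,502.78, 634 , 717,895, 931 ] 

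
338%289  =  49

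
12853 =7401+5452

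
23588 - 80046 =-56458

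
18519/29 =18519/29 = 638.59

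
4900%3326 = 1574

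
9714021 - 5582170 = 4131851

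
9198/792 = 11 + 27/44 = 11.61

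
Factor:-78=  - 2^1*3^1*13^1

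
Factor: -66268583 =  - 66268583^1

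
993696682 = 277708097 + 715988585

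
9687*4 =38748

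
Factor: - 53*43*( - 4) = 9116  =  2^2*43^1 * 53^1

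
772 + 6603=7375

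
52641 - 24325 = 28316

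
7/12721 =7/12721= 0.00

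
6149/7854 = 559/714= 0.78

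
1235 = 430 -  -  805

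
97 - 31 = 66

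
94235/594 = 94235/594 = 158.64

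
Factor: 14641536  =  2^7 * 3^1 *7^1 *13^1*419^1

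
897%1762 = 897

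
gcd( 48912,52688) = 16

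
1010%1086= 1010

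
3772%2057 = 1715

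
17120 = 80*214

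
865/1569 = 865/1569 = 0.55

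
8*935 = 7480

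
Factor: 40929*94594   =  3871637826=2^1*3^1*7^1*1949^1 * 47297^1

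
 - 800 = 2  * ( - 400 )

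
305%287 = 18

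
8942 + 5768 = 14710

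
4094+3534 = 7628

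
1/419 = 1/419 = 0.00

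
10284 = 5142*2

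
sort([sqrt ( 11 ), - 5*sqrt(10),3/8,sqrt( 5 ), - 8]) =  [  -  5*sqrt(10),-8, 3/8 , sqrt( 5 ),sqrt( 11 )]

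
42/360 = 7/60 = 0.12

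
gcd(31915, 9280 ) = 5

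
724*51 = 36924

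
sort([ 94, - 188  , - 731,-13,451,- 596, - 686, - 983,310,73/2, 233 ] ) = [ - 983, - 731, - 686, -596, - 188,  -  13, 73/2, 94, 233,310,451 ] 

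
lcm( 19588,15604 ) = 920636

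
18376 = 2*9188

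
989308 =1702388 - 713080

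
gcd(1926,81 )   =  9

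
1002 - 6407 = -5405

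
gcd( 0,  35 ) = 35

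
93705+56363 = 150068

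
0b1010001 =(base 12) 69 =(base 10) 81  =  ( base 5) 311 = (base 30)2L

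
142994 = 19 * 7526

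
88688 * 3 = 266064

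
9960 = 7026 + 2934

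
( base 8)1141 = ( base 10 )609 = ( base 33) if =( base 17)21e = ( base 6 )2453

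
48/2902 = 24/1451 = 0.02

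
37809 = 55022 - 17213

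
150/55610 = 15/5561 = 0.00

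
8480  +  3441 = 11921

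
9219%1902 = 1611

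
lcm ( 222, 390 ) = 14430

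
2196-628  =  1568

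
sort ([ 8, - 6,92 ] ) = [-6, 8, 92 ]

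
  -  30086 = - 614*49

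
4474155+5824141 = 10298296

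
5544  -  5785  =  - 241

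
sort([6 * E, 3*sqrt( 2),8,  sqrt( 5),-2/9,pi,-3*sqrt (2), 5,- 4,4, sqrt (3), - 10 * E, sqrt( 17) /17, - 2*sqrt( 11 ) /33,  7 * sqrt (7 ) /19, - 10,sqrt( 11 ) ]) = [ - 10*E,  -  10, - 3 * sqrt( 2), - 4, - 2/9, - 2 * sqrt(11 ) /33,sqrt( 17) /17,7*sqrt( 7)/19,sqrt( 3),sqrt( 5 ), pi,sqrt( 11 ),4, 3*sqrt( 2), 5,8, 6*E ]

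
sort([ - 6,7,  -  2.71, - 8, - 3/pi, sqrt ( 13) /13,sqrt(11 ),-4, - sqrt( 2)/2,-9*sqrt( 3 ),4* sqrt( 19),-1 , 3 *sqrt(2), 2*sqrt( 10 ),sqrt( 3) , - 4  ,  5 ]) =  [-9 * sqrt(3), - 8  , -6, - 4,-4,-2.71, - 1, - 3/pi,-sqrt(2 ) /2,  sqrt(13 )/13, sqrt( 3 ), sqrt(11 ), 3*sqrt(2 ), 5 , 2 * sqrt(10), 7 , 4 * sqrt( 19)]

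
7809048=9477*824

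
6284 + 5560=11844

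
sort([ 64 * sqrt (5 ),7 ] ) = [7,64*sqrt(5 )]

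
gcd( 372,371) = 1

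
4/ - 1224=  -1 + 305/306 = - 0.00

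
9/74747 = 9/74747 = 0.00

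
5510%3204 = 2306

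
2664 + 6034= 8698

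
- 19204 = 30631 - 49835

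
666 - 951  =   - 285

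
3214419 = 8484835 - 5270416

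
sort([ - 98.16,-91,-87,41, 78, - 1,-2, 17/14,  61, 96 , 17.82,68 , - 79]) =[-98.16,-91,-87, - 79, - 2, - 1, 17/14,  17.82, 41, 61, 68, 78, 96 ] 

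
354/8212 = 177/4106 = 0.04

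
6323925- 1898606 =4425319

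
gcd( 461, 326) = 1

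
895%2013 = 895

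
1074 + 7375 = 8449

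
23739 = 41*579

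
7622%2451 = 269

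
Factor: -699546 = - 2^1*3^1*31^1 * 3761^1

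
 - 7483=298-7781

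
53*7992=423576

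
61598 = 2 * 30799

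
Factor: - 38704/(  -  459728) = 41^1*487^( - 1) = 41/487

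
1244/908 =1 + 84/227= 1.37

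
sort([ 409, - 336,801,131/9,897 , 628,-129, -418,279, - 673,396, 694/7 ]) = [ - 673, - 418, - 336,-129,131/9, 694/7, 279,396,409, 628, 801,897] 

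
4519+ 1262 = 5781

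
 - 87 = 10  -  97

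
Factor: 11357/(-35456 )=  - 2^( - 7 )*41^1 = -  41/128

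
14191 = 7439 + 6752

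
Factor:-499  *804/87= - 133732/29 =-2^2*29^(-1)* 67^1*499^1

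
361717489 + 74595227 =436312716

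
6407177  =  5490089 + 917088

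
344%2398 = 344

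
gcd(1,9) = 1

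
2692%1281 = 130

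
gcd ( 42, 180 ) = 6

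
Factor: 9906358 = 2^1 * 7^1*11^1*64327^1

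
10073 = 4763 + 5310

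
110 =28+82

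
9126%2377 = 1995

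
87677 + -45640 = 42037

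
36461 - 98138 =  - 61677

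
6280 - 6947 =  - 667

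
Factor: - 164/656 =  - 2^( - 2)=- 1/4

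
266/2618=19/187 = 0.10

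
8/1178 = 4/589 = 0.01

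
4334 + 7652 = 11986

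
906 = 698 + 208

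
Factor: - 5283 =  - 3^2 * 587^1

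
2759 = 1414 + 1345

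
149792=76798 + 72994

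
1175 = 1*1175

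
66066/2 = 33033 = 33033.00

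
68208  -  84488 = - 16280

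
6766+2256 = 9022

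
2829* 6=16974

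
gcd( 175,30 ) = 5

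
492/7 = 70 + 2/7= 70.29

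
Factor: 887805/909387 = 3^ (-2 )*5^1 * 103^( - 1)*181^1 = 905/927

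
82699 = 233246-150547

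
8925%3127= 2671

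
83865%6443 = 106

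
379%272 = 107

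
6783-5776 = 1007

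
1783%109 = 39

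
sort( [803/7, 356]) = [803/7 , 356]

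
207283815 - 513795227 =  - 306511412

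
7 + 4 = 11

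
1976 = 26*76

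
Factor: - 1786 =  - 2^1 * 19^1*47^1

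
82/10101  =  82/10101 = 0.01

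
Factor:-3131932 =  - 2^2*782983^1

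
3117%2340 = 777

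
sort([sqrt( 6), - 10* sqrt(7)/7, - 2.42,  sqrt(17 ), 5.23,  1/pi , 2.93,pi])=[ - 10 * sqrt(7 ) /7, - 2.42,1/pi,sqrt( 6), 2.93, pi, sqrt(17),5.23]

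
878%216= 14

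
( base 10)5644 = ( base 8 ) 13014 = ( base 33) 561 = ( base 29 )6KI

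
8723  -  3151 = 5572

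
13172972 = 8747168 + 4425804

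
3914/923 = 4 + 222/923 = 4.24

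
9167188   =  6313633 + 2853555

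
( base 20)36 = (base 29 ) 28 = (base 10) 66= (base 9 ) 73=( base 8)102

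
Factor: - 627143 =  - 11^2*71^1* 73^1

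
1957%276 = 25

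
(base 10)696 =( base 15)316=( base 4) 22320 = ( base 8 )1270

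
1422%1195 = 227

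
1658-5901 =-4243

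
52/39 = 1 + 1/3 = 1.33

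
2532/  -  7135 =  - 2532/7135  =  - 0.35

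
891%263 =102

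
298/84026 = 149/42013 = 0.00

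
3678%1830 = 18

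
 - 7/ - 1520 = 7/1520 = 0.00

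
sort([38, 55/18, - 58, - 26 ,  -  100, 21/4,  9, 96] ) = [ - 100,  -  58, - 26, 55/18, 21/4, 9, 38,96 ] 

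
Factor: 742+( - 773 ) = -31^1 = -31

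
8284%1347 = 202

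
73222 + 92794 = 166016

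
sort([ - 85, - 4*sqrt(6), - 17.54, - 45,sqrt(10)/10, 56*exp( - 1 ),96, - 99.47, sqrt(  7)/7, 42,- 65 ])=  [  -  99.47, - 85, - 65,  -  45,- 17.54,-4*sqrt ( 6 ), sqrt(10)/10,sqrt (7)/7, 56*exp( - 1 ), 42, 96] 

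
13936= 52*268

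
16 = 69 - 53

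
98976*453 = 44836128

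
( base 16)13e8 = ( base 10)5096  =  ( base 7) 20600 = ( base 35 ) 45l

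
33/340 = 33/340  =  0.10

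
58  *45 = 2610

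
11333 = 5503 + 5830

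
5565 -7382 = -1817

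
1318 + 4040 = 5358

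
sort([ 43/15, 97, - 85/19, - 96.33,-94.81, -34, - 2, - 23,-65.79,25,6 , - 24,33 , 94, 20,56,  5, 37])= [ - 96.33,-94.81, - 65.79,- 34, - 24,  -  23, - 85/19, - 2,43/15,5,  6,  20,25 , 33, 37,56,94,97] 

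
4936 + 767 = 5703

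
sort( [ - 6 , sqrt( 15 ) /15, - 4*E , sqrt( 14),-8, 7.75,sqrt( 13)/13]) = [ - 4*E,-8, - 6,sqrt( 15)/15,sqrt ( 13)/13, sqrt( 14), 7.75] 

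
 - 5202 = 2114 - 7316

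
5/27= 5/27 = 0.19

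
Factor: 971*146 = 2^1  *  73^1*971^1 = 141766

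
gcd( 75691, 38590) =1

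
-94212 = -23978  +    -  70234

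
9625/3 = 9625/3 = 3208.33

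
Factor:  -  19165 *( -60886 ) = 1166880190=2^1*5^1*7^1*3833^1*4349^1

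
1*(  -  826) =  - 826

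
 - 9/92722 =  - 9/92722 =- 0.00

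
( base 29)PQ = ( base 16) 2EF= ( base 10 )751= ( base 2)1011101111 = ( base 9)1024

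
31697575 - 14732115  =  16965460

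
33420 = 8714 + 24706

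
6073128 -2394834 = 3678294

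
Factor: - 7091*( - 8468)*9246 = 555190752648 = 2^3*3^1*7^1*23^1*29^1*67^1*73^1* 1013^1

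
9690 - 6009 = 3681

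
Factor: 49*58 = 2^1*7^2*29^1= 2842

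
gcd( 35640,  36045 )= 405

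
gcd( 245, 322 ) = 7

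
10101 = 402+9699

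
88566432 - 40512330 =48054102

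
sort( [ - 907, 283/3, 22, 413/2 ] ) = [-907, 22, 283/3, 413/2] 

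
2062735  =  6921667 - 4858932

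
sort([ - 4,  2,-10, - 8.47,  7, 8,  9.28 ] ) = [ - 10, - 8.47, - 4,2, 7,8, 9.28 ] 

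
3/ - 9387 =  - 1/3129= - 0.00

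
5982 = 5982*1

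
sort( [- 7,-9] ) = [ - 9, - 7 ] 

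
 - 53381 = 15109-68490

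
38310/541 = 70+ 440/541 =70.81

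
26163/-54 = - 969/2 = - 484.50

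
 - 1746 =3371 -5117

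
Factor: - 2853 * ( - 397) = 3^2*317^1* 397^1 = 1132641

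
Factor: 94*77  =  2^1*7^1*11^1 * 47^1 = 7238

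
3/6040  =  3/6040 = 0.00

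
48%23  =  2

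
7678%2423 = 409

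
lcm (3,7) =21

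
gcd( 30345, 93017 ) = 1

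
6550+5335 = 11885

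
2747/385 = 2747/385 =7.14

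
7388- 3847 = 3541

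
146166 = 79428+66738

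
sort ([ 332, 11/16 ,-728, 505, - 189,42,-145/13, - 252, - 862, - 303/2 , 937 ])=[ - 862, -728,-252, - 189,- 303/2,  -  145/13,  11/16, 42 , 332, 505, 937]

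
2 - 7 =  -5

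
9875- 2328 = 7547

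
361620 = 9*40180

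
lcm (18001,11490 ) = 540030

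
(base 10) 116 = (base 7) 224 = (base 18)68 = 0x74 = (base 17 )6e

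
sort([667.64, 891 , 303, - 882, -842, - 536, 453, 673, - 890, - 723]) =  [ -890, - 882, - 842, - 723, - 536, 303,453, 667.64, 673, 891 ]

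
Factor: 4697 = 7^1*11^1 * 61^1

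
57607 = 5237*11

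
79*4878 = 385362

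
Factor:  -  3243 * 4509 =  - 14622687 = -  3^4*23^1 * 47^1*167^1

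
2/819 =2/819=0.00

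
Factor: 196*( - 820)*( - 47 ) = 2^4*5^1*7^2*41^1*47^1 = 7553840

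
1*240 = 240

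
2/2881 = 2/2881 = 0.00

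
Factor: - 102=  - 2^1*3^1 * 17^1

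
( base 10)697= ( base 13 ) 418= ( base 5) 10242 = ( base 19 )1hd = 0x2B9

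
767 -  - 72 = 839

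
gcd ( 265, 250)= 5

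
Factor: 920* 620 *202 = 2^6 *5^2*23^1 * 31^1*101^1 = 115220800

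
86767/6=86767/6 = 14461.17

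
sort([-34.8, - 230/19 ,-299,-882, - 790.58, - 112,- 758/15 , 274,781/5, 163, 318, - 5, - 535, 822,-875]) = [ - 882,-875 ,  -  790.58,  -  535, - 299, - 112, - 758/15,  -  34.8, - 230/19, - 5,  781/5 , 163 , 274,318, 822]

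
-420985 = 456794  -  877779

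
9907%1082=169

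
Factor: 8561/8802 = 2^(  -  1 )*3^( - 3 )*7^1*163^ ( - 1)*1223^1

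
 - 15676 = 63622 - 79298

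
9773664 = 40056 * 244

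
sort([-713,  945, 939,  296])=[ - 713, 296,939,  945]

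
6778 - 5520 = 1258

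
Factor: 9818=2^1*4909^1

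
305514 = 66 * 4629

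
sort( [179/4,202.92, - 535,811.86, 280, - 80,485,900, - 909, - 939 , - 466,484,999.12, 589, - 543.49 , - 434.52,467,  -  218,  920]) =[ - 939, - 909, - 543.49, - 535, - 466, - 434.52, - 218, - 80,179/4, 202.92,280, 467 , 484,485,589,811.86, 900 , 920,999.12]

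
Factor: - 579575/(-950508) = 2^( - 2)*3^( - 3)*5^2*13^( - 1)*97^1*239^1*677^( - 1)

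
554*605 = 335170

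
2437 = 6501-4064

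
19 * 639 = 12141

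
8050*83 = 668150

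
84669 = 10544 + 74125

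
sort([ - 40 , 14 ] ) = [ - 40,14] 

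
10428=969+9459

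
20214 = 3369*6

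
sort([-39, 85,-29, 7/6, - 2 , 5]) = [ - 39, - 29, - 2 , 7/6 , 5 , 85 ] 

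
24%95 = 24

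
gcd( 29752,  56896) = 8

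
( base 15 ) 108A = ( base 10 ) 3505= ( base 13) 1798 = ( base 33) 377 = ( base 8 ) 6661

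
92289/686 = 134 + 365/686   =  134.53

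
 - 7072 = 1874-8946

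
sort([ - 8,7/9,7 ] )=[ - 8,7/9 , 7 ]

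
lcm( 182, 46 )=4186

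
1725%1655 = 70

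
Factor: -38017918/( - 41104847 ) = 2^1 * 7^( - 1 )*  19^(  -  1 )*103^1*184553^1*309059^( - 1) 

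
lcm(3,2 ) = 6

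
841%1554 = 841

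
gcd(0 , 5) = 5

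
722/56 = 361/28 = 12.89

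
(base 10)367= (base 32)bf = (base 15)197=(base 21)HA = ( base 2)101101111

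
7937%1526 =307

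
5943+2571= 8514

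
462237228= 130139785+332097443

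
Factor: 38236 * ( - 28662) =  - 1095920232=- 2^3* 3^1*11^2*17^1* 79^1*281^1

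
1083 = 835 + 248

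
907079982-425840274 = 481239708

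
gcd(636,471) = 3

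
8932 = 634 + 8298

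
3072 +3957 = 7029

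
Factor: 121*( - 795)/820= -19239/164 = -  2^(  -  2)*3^1*11^2*41^(- 1)*53^1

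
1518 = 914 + 604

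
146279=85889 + 60390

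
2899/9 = 322+ 1/9 =322.11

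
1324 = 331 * 4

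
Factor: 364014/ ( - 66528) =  - 2^( - 4)*3^2 *11^( - 1)*107^1  =  - 963/176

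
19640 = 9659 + 9981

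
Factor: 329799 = 3^1*47^1*2339^1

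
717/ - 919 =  - 717/919 = - 0.78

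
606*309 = 187254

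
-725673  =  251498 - 977171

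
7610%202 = 136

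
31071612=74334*418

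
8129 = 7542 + 587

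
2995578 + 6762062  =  9757640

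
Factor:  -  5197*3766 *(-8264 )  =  2^4*7^1*269^1*1033^1*5197^1 =161742198128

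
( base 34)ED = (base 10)489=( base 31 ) fo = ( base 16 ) 1e9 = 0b111101001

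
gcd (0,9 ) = 9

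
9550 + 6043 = 15593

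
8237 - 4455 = 3782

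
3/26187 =1/8729 = 0.00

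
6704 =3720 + 2984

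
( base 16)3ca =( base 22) 202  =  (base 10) 970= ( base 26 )1B8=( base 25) 1dk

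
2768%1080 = 608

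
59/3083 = 59/3083 = 0.02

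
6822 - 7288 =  - 466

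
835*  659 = 550265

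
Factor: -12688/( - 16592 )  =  13/17 = 13^1*17^( -1)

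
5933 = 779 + 5154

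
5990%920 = 470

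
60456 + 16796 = 77252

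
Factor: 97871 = 97871^1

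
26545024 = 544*48796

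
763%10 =3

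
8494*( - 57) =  - 484158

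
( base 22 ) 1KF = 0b1110101011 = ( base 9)1253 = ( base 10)939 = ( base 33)SF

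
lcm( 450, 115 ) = 10350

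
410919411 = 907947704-497028293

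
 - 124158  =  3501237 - 3625395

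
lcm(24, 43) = 1032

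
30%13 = 4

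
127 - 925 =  - 798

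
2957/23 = 2957/23  =  128.57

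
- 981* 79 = -77499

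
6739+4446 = 11185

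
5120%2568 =2552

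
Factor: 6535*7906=51665710 = 2^1*5^1 *59^1*67^1*1307^1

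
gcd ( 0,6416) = 6416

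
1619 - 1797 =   -  178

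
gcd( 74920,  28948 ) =4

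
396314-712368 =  - 316054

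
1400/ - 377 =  - 1400/377 = - 3.71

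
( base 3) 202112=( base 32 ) HA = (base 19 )1A3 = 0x22A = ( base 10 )554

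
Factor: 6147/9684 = 683/1076 =2^( - 2)*269^( - 1)*683^1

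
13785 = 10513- - 3272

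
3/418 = 3/418=0.01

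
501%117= 33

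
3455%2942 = 513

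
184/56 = 23/7  =  3.29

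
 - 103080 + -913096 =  - 1016176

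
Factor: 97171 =97171^1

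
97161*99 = 9618939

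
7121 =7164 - 43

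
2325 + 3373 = 5698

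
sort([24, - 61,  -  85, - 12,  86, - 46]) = [-85, - 61,  -  46, - 12,24,86]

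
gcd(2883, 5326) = 1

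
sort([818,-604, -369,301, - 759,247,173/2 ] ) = [-759,-604,-369,173/2, 247,301,  818]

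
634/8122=317/4061= 0.08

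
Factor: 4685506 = 2^1*7^1*17^1*19687^1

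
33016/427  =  77 + 137/427 =77.32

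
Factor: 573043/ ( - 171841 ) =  - 797/239 = -  239^(  -  1 )*797^1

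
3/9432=1/3144  =  0.00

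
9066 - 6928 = 2138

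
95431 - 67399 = 28032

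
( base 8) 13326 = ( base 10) 5846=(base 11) 4435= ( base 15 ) 1aeb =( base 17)133F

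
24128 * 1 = 24128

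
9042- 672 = 8370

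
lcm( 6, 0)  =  0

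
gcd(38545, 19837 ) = 1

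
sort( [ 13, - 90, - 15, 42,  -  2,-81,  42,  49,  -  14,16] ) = [ - 90 ,-81, - 15,-14, - 2 , 13  ,  16,  42,42,49]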